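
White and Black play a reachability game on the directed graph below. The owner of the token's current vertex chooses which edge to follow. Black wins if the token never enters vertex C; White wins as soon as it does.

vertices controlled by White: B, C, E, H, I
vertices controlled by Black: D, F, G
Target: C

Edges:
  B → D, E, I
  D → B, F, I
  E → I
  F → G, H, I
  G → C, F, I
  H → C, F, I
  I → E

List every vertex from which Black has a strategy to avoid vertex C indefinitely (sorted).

A0 = {C}
A1: add {H} — H (White) has H→C.
A2 = A1; e.g. B (White) has no edge into A1. Fixed point.
White's attractor = {C, H}; Black avoids the target exactly from the complement.

B, D, E, F, G, I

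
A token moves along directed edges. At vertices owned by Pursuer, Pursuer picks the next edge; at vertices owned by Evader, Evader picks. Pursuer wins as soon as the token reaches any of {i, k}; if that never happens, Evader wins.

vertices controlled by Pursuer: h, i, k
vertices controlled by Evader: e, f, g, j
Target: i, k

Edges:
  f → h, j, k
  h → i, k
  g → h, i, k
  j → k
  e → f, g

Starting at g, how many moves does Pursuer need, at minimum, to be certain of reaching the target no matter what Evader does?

A0 = {i, k}
A1: add {h, j} — h (Pursuer) has h→i; j (Evader): all of {k} already in.
A2: add {f, g} — f (Evader): all of {h, j, k} already in; g (Evader): all of {h, i, k} already in.
g enters the attractor at level 2, so Pursuer can force the target in 2 moves from there.

2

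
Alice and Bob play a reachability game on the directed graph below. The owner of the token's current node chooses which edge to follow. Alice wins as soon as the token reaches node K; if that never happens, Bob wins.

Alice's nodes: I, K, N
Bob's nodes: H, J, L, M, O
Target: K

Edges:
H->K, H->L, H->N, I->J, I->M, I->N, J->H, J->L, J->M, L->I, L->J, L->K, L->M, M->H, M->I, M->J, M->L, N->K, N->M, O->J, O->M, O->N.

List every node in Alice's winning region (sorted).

I, K, N

A0 = {K}
A1: add {N} — N (Alice) has N→K.
A2: add {I} — I (Alice) has I→N.
A3 = A2; e.g. H (Bob) can still go to L. Fixed point.
Alice's winning region = {I, K, N}.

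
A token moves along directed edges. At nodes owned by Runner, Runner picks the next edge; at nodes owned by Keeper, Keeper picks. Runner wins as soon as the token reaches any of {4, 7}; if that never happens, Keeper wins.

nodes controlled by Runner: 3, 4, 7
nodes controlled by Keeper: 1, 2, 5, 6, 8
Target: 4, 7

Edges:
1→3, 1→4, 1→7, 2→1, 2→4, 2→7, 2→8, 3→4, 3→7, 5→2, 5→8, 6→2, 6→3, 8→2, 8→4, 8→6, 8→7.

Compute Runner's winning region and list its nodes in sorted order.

A0 = {4, 7}
A1: add {3} — 3 (Runner) has 3→4.
A2: add {1} — 1 (Keeper): all of {3, 4, 7} already in.
A3 = A2; e.g. 2 (Keeper) can still go to 8. Fixed point.
Runner's winning region = {1, 3, 4, 7}.

1, 3, 4, 7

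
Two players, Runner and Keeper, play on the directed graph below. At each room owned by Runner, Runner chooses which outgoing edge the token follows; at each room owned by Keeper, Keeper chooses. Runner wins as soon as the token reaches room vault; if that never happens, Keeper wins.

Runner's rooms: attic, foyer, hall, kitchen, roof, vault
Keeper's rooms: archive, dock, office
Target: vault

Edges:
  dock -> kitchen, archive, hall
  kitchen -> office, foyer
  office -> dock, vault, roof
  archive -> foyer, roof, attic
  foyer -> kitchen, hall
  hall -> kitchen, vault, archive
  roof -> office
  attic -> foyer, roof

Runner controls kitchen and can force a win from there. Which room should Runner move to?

A0 = {vault}
A1: add {hall} — hall (Runner) has hall→vault.
A2: add {foyer} — foyer (Runner) has foyer→hall.
A3: add {attic, kitchen} — kitchen (Runner) has kitchen→foyer; attic (Runner) has attic→foyer.
A4 = A3; e.g. dock (Keeper) can still go to archive. Fixed point.
From kitchen, successor foyer is in the attractor (rank 2); the other successor office is not.

foyer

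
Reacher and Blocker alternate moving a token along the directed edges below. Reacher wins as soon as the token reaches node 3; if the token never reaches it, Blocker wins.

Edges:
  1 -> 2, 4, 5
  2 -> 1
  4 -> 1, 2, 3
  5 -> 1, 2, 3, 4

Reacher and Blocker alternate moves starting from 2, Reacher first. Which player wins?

Blocker

Track states (vertex, player-to-move).
A0 = {(3,Reacher), (3,Blocker)}
A1: add {(4,Reacher), (5,Reacher)}.
A2 = A1; e.g. (1,Reacher) stays out. (2,Reacher) never enters ⇒ Blocker avoids the target.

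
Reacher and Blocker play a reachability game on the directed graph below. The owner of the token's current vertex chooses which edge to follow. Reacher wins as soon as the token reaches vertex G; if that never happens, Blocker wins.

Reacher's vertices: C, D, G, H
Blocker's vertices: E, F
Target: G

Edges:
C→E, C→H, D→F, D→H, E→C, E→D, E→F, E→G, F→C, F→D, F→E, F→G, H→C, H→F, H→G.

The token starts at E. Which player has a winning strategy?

Blocker

A0 = {G}
A1: add {H} — H (Reacher) has H→G.
A2: add {C, D} — C (Reacher) has C→H; D (Reacher) has D→H.
A3 = A2; e.g. E (Blocker) can still go to F. Fixed point.
E never enters the attractor, so Blocker can avoid the target forever.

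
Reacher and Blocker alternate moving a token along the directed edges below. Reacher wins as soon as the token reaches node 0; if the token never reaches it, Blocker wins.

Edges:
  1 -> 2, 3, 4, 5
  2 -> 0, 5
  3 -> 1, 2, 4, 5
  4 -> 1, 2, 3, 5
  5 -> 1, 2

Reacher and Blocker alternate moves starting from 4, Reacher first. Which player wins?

Blocker

Track states (vertex, player-to-move).
A0 = {(0,Reacher), (0,Blocker)}
A1: add {(2,Reacher)}.
A2 = A1; e.g. (1,Reacher) stays out. (4,Reacher) never enters ⇒ Blocker avoids the target.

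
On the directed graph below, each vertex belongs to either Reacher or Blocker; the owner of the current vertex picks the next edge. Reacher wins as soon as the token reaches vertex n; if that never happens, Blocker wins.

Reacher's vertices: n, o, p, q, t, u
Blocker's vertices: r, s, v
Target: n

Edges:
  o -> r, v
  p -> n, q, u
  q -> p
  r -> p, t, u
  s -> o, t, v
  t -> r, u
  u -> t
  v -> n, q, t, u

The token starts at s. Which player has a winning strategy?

Blocker

A0 = {n}
A1: add {p} — p (Reacher) has p→n.
A2: add {q} — q (Reacher) has q→p.
A3 = A2; e.g. o (Reacher) has no edge into A2. Fixed point.
s never enters the attractor, so Blocker can avoid the target forever.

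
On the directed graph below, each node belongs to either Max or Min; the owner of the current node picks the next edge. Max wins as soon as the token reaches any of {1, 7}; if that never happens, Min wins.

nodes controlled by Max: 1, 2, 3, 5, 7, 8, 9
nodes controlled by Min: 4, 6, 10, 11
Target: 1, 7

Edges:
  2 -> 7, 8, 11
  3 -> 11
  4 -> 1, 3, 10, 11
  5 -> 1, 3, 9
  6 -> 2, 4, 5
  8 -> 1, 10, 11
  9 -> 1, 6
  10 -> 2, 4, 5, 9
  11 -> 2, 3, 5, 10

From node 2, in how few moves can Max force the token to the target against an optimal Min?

A0 = {1, 7}
A1: add {2, 5, 8, 9} — 2 (Max) has 2→7; 5 (Max) has 5→1; 8 (Max) has 8→1; 9 (Max) has 9→1.
A2 = A1; e.g. 3 (Max) has no edge into A1. Fixed point.
2 enters the attractor at level 1, so Max can force the target in 1 move from there.

1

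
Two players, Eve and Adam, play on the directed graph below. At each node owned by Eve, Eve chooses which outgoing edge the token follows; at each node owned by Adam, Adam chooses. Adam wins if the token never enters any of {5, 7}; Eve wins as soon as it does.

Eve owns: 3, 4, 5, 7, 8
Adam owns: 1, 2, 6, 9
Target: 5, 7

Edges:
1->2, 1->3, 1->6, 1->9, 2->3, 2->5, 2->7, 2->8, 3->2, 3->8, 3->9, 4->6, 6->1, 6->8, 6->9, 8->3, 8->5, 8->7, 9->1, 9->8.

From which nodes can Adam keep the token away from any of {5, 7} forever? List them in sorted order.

A0 = {5, 7}
A1: add {8} — 8 (Eve) has 8→5.
A2: add {3} — 3 (Eve) has 3→8.
A3: add {2} — 2 (Adam): all of {3, 5, 7, 8} already in.
A4 = A3; e.g. 1 (Adam) can still go to 6. Fixed point.
Eve's attractor = {2, 3, 5, 7, 8}; Adam avoids the target exactly from the complement.

1, 4, 6, 9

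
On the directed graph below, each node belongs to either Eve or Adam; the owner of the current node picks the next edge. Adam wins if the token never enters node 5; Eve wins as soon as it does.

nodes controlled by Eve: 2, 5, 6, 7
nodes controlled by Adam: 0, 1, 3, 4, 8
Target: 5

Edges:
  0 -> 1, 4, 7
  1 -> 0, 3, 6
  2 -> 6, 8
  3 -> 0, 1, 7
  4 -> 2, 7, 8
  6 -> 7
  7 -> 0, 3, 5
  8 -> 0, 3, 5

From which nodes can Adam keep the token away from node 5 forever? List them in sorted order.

A0 = {5}
A1: add {7} — 7 (Eve) has 7→5.
A2: add {6} — 6 (Eve) has 6→7.
A3: add {2} — 2 (Eve) has 2→6.
A4 = A3; e.g. 0 (Adam) can still go to 1. Fixed point.
Eve's attractor = {2, 5, 6, 7}; Adam avoids the target exactly from the complement.

0, 1, 3, 4, 8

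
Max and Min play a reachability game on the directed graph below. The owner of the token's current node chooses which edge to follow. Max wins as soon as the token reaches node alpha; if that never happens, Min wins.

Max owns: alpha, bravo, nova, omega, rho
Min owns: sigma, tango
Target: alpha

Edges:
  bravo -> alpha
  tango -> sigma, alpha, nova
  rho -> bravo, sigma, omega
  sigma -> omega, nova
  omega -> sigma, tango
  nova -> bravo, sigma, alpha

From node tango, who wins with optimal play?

Min

A0 = {alpha}
A1: add {bravo, nova} — bravo (Max) has bravo→alpha; nova (Max) has nova→alpha.
A2: add {rho} — rho (Max) has rho→bravo.
A3 = A2; e.g. sigma (Min) can still go to omega. Fixed point.
tango never enters the attractor, so Min can avoid the target forever.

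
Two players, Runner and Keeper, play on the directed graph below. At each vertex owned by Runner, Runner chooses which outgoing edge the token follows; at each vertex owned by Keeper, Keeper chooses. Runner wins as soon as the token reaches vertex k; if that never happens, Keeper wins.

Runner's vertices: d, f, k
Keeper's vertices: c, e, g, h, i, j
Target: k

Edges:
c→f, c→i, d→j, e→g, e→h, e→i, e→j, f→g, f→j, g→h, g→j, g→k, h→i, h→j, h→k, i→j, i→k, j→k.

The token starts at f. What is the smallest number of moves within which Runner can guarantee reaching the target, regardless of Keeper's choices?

A0 = {k}
A1: add {j} — j (Keeper): all of {k} already in.
A2: add {d, f, i} — d (Runner) has d→j; f (Runner) has f→j; i (Keeper): all of {j, k} already in.
f enters the attractor at level 2, so Runner can force the target in 2 moves from there.

2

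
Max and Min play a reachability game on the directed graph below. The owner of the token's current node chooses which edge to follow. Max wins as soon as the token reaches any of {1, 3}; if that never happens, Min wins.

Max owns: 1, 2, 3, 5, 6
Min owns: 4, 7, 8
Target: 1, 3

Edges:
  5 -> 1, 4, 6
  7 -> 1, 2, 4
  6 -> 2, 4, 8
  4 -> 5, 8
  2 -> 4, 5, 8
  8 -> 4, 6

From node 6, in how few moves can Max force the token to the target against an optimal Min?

3

A0 = {1, 3}
A1: add {5} — 5 (Max) has 5→1.
A2: add {2} — 2 (Max) has 2→5.
A3: add {6} — 6 (Max) has 6→2.
A4 = A3; e.g. 4 (Min) can still go to 8. Fixed point.
6 enters the attractor at level 3, so Max can force the target in 3 moves from there.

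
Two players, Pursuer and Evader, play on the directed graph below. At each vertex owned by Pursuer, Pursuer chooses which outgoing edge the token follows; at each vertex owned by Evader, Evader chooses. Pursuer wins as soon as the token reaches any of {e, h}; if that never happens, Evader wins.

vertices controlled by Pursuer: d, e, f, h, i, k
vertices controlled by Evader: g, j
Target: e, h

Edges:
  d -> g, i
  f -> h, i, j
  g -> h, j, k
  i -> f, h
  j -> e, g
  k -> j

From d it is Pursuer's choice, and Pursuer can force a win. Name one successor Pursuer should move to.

i

A0 = {e, h}
A1: add {f, i} — f (Pursuer) has f→h; i (Pursuer) has i→h.
A2: add {d} — d (Pursuer) has d→i.
A3 = A2; e.g. g (Evader) can still go to j. Fixed point.
From d, successor i is in the attractor (rank 1); the other successor g is not.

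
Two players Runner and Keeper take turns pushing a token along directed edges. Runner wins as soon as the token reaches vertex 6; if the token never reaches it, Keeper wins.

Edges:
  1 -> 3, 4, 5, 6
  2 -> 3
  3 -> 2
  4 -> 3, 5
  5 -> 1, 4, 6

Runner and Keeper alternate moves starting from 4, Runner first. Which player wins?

Track states (vertex, player-to-move).
A0 = {(6,Runner), (6,Keeper)}
A1: add {(1,Runner), (5,Runner)}.
A2 = A1; e.g. (1,Keeper) stays out. (4,Runner) never enters ⇒ Keeper avoids the target.

Keeper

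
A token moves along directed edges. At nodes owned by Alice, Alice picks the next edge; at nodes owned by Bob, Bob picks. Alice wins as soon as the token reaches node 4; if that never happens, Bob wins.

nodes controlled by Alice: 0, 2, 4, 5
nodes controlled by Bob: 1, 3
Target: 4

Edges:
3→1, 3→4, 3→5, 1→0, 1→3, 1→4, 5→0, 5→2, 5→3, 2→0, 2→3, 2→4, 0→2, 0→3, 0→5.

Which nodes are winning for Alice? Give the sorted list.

A0 = {4}
A1: add {2} — 2 (Alice) has 2→4.
A2: add {0, 5} — 0 (Alice) has 0→2; 5 (Alice) has 5→2.
A3 = A2; e.g. 1 (Bob) can still go to 3. Fixed point.
Alice's winning region = {0, 2, 4, 5}.

0, 2, 4, 5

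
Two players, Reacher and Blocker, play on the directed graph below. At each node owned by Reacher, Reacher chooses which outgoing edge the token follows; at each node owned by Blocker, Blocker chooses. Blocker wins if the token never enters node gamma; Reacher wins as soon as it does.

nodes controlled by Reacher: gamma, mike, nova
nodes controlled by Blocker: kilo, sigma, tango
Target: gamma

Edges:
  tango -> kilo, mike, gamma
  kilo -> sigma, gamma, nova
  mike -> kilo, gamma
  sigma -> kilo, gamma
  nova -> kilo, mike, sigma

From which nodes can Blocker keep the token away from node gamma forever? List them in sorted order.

A0 = {gamma}
A1: add {mike} — mike (Reacher) has mike→gamma.
A2: add {nova} — nova (Reacher) has nova→mike.
A3 = A2; e.g. tango (Blocker) can still go to kilo. Fixed point.
Reacher's attractor = {gamma, mike, nova}; Blocker avoids the target exactly from the complement.

kilo, sigma, tango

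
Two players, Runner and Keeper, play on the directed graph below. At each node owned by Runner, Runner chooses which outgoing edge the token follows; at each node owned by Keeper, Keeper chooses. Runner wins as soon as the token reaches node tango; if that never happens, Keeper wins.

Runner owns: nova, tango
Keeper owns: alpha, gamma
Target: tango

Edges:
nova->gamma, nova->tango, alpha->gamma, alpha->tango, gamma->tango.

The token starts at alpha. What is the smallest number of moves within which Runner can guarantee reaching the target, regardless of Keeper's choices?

A0 = {tango}
A1: add {gamma, nova} — nova (Runner) has nova→tango; gamma (Keeper): all of {tango} already in.
A2: add {alpha} — alpha (Keeper): all of {gamma, tango} already in.
A2 = all vertices. Fixed point.
alpha enters the attractor at level 2, so Runner can force the target in 2 moves from there.

2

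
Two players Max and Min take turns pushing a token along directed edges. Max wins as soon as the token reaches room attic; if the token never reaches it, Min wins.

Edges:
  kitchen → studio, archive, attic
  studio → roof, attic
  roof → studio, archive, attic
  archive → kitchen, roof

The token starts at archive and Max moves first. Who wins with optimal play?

Track states (vertex, player-to-move).
A0 = {(attic,Max), (attic,Min)}
A1: add {(kitchen,Max), (studio,Max), (roof,Max)}.
A2: add {(studio,Min), (archive,Min)}.
A3 = A2; e.g. (kitchen,Min) stays out. (archive,Max) never enters ⇒ Min avoids the target.

Min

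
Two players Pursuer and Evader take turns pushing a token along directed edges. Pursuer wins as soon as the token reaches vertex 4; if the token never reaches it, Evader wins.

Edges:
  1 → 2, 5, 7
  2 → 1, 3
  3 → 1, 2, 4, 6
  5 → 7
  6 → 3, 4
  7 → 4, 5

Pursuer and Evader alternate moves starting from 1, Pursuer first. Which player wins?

Track states (vertex, player-to-move).
A0 = {(4,Pursuer), (4,Evader)}
A1: add {(3,Pursuer), (6,Pursuer), (7,Pursuer)}.
A2: add {(5,Evader), (6,Evader)}.
A3: add {(1,Pursuer)}.
(1,Pursuer) ∈ A3 ⇒ Pursuer forces the target.

Pursuer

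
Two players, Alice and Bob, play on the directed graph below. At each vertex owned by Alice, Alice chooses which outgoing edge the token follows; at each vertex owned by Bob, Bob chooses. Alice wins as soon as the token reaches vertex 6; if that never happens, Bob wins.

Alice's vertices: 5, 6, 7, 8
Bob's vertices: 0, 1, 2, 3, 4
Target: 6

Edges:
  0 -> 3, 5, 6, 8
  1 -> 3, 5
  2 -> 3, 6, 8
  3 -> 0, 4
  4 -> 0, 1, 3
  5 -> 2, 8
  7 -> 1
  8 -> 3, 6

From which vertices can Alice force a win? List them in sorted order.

A0 = {6}
A1: add {8} — 8 (Alice) has 8→6.
A2: add {5} — 5 (Alice) has 5→8.
A3 = A2; e.g. 0 (Bob) can still go to 3. Fixed point.
Alice's winning region = {5, 6, 8}.

5, 6, 8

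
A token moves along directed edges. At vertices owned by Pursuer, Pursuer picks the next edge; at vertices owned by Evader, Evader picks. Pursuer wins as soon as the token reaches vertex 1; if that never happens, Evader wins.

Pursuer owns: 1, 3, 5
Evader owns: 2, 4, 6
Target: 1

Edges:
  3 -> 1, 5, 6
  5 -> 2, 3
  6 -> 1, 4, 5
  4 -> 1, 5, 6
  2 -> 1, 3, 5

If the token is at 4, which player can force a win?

A0 = {1}
A1: add {3} — 3 (Pursuer) has 3→1.
A2: add {5} — 5 (Pursuer) has 5→3.
A3: add {2} — 2 (Evader): all of {1, 3, 5} already in.
A4 = A3; e.g. 4 (Evader) can still go to 6. Fixed point.
4 never enters the attractor, so Evader can avoid the target forever.

Evader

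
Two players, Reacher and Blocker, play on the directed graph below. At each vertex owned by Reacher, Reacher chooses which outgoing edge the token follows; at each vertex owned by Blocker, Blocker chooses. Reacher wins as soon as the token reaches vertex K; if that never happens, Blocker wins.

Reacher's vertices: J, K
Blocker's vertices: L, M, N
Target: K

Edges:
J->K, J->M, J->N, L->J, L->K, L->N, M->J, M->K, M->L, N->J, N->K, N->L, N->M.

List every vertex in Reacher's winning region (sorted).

J, K

A0 = {K}
A1: add {J} — J (Reacher) has J→K.
A2 = A1; e.g. L (Blocker) can still go to N. Fixed point.
Reacher's winning region = {J, K}.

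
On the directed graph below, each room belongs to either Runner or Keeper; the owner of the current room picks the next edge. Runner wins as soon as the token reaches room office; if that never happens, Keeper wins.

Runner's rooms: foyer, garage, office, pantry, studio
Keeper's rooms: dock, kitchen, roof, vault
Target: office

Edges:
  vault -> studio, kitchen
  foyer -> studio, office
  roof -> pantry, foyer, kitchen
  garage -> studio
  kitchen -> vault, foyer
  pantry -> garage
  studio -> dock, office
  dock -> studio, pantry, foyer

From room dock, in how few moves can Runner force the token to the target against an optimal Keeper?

A0 = {office}
A1: add {foyer, studio} — studio (Runner) has studio→office; foyer (Runner) has foyer→office.
A2: add {garage} — garage (Runner) has garage→studio.
A3: add {pantry} — pantry (Runner) has pantry→garage.
A4: add {dock} — dock (Keeper): all of {studio, pantry, foyer} already in.
A5 = A4; e.g. roof (Keeper) can still go to kitchen. Fixed point.
dock enters the attractor at level 4, so Runner can force the target in 4 moves from there.

4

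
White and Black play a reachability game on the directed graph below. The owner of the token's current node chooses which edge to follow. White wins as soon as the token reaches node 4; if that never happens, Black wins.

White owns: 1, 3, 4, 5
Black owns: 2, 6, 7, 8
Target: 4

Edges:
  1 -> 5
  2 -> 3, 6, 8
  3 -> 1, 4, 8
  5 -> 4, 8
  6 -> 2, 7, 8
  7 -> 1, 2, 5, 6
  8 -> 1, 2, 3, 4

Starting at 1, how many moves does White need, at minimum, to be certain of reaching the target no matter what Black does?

A0 = {4}
A1: add {3, 5} — 3 (White) has 3→4; 5 (White) has 5→4.
A2: add {1} — 1 (White) has 1→5.
A3 = A2; e.g. 2 (Black) can still go to 6. Fixed point.
1 enters the attractor at level 2, so White can force the target in 2 moves from there.

2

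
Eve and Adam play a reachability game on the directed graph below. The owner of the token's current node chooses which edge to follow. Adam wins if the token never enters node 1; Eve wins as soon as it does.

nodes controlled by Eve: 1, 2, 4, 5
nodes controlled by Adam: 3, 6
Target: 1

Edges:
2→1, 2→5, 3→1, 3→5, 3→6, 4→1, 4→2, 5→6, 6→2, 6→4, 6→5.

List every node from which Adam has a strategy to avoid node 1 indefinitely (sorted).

3, 5, 6

A0 = {1}
A1: add {2, 4} — 2 (Eve) has 2→1; 4 (Eve) has 4→1.
A2 = A1; e.g. 3 (Adam) can still go to 5. Fixed point.
Eve's attractor = {1, 2, 4}; Adam avoids the target exactly from the complement.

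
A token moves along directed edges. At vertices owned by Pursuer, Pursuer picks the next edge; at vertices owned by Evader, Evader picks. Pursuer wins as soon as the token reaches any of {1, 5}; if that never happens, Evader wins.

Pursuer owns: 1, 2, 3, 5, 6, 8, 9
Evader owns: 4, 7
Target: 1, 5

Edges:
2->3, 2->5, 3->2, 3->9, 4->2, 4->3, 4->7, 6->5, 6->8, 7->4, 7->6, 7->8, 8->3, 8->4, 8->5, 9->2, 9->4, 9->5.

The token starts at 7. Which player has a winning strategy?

A0 = {1, 5}
A1: add {2, 6, 8, 9} — 2 (Pursuer) has 2→5; 6 (Pursuer) has 6→5; 8 (Pursuer) has 8→5; 9 (Pursuer) has 9→5.
A2: add {3} — 3 (Pursuer) has 3→2.
A3 = A2; e.g. 4 (Evader) can still go to 7. Fixed point.
7 never enters the attractor, so Evader can avoid the target forever.

Evader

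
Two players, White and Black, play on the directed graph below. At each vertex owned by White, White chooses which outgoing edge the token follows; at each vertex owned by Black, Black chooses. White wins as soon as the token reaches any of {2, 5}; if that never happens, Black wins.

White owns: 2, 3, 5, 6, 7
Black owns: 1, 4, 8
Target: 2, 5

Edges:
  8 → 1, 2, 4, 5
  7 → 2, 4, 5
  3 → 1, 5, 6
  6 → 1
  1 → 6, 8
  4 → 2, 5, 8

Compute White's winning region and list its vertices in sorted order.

2, 3, 5, 7

A0 = {2, 5}
A1: add {3, 7} — 3 (White) has 3→5; 7 (White) has 7→2.
A2 = A1; e.g. 1 (Black) can still go to 6. Fixed point.
White's winning region = {2, 3, 5, 7}.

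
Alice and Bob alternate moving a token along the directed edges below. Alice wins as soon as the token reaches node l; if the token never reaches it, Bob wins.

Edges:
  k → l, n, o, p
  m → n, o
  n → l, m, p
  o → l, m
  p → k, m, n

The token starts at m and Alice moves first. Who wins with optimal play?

Bob

Track states (vertex, player-to-move).
A0 = {(l,Alice), (l,Bob)}
A1: add {(k,Alice), (n,Alice), (o,Alice)}.
A2: add {(m,Bob)}.
A3: add {(p,Alice)}.
A4: add {(k,Bob)}.
A5 = A4; e.g. (m,Alice) stays out. (m,Alice) never enters ⇒ Bob avoids the target.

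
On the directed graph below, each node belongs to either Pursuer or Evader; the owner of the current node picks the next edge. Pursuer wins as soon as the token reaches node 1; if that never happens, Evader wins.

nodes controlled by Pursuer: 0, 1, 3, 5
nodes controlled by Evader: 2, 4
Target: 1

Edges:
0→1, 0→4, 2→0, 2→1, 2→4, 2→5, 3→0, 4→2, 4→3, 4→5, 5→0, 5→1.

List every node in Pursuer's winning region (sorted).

0, 1, 3, 5

A0 = {1}
A1: add {0, 5} — 0 (Pursuer) has 0→1; 5 (Pursuer) has 5→1.
A2: add {3} — 3 (Pursuer) has 3→0.
A3 = A2; e.g. 2 (Evader) can still go to 4. Fixed point.
Pursuer's winning region = {0, 1, 3, 5}.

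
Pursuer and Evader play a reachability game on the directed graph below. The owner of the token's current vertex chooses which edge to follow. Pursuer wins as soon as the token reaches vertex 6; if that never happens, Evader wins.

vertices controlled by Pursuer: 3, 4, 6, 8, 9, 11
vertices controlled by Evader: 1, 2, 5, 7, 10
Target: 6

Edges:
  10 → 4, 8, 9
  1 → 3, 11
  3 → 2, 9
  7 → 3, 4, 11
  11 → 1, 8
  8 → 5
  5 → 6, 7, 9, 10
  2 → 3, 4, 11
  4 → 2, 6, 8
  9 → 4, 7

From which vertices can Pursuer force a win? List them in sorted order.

A0 = {6}
A1: add {4} — 4 (Pursuer) has 4→6.
A2: add {9} — 9 (Pursuer) has 9→4.
A3: add {3} — 3 (Pursuer) has 3→9.
A4 = A3; e.g. 1 (Evader) can still go to 11. Fixed point.
Pursuer's winning region = {3, 4, 6, 9}.

3, 4, 6, 9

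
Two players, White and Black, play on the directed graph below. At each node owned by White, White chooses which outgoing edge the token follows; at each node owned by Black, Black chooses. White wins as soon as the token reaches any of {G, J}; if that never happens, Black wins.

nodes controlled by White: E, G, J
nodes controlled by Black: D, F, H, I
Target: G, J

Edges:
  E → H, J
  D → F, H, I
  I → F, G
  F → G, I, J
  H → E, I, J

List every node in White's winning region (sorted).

E, G, J

A0 = {G, J}
A1: add {E} — E (White) has E→J.
A2 = A1; e.g. D (Black) can still go to F. Fixed point.
White's winning region = {E, G, J}.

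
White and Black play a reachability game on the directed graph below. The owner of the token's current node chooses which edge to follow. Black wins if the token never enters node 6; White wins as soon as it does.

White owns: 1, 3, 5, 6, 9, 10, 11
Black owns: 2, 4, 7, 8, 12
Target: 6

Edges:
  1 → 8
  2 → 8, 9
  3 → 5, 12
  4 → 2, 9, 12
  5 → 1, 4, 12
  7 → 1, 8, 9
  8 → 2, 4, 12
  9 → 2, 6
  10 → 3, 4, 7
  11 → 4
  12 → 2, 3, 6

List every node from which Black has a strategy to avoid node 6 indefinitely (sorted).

1, 2, 3, 4, 5, 7, 8, 10, 11, 12

A0 = {6}
A1: add {9} — 9 (White) has 9→6.
A2 = A1; e.g. 1 (White) has no edge into A1. Fixed point.
White's attractor = {6, 9}; Black avoids the target exactly from the complement.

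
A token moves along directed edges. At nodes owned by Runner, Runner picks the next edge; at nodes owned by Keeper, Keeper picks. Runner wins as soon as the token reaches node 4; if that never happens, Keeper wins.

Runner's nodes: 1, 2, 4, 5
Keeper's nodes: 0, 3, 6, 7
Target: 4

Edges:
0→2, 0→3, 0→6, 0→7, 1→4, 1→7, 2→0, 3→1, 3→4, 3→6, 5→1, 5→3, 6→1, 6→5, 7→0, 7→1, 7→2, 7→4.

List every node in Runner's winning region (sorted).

1, 3, 4, 5, 6

A0 = {4}
A1: add {1} — 1 (Runner) has 1→4.
A2: add {5} — 5 (Runner) has 5→1.
A3: add {6} — 6 (Keeper): all of {1, 5} already in.
A4: add {3} — 3 (Keeper): all of {1, 4, 6} already in.
A5 = A4; e.g. 0 (Keeper) can still go to 2. Fixed point.
Runner's winning region = {1, 3, 4, 5, 6}.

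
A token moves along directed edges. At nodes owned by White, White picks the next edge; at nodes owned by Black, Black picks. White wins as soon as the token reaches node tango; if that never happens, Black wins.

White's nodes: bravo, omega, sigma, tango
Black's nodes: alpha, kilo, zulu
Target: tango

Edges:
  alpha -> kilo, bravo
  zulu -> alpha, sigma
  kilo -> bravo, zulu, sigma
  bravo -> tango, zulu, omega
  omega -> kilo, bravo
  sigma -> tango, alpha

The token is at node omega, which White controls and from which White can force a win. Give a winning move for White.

A0 = {tango}
A1: add {bravo, sigma} — bravo (White) has bravo→tango; sigma (White) has sigma→tango.
A2: add {omega} — omega (White) has omega→bravo.
A3 = A2; e.g. kilo (Black) can still go to zulu. Fixed point.
From omega, successor bravo is in the attractor (rank 1); the other successor kilo is not.

bravo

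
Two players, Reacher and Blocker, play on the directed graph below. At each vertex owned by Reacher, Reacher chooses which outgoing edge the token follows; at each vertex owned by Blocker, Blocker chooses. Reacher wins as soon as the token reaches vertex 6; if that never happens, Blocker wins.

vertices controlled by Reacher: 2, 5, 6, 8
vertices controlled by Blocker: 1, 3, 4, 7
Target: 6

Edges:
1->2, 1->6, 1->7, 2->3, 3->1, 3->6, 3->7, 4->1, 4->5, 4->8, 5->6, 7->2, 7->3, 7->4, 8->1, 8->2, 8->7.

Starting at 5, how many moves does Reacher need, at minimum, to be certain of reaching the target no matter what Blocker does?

A0 = {6}
A1: add {5} — 5 (Reacher) has 5→6.
A2 = A1; e.g. 1 (Blocker) can still go to 2. Fixed point.
5 enters the attractor at level 1, so Reacher can force the target in 1 move from there.

1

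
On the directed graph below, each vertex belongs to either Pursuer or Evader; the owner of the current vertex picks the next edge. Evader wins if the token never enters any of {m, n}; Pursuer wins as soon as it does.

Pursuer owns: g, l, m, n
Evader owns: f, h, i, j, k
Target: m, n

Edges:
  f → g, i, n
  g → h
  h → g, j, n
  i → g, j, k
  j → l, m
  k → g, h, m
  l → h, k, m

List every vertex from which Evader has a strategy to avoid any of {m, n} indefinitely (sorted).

f, g, h, i, k

A0 = {m, n}
A1: add {l} — l (Pursuer) has l→m.
A2: add {j} — j (Evader): all of {l, m} already in.
A3 = A2; e.g. f (Evader) can still go to g. Fixed point.
Pursuer's attractor = {j, l, m, n}; Evader avoids the target exactly from the complement.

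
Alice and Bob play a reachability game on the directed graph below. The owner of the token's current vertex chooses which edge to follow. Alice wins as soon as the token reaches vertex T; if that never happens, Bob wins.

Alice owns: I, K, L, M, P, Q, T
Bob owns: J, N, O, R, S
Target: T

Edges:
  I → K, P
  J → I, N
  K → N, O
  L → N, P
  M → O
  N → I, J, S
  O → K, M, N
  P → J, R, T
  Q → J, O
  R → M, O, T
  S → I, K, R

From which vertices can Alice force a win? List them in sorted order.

A0 = {T}
A1: add {P} — P (Alice) has P→T.
A2: add {I, L} — I (Alice) has I→P; L (Alice) has L→P.
A3 = A2; e.g. J (Bob) can still go to N. Fixed point.
Alice's winning region = {I, L, P, T}.

I, L, P, T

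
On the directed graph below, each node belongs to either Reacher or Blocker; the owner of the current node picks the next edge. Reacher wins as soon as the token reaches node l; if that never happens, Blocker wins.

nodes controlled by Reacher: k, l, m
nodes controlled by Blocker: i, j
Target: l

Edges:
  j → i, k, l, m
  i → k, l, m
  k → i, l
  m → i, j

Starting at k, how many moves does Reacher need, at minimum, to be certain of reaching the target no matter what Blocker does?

A0 = {l}
A1: add {k} — k (Reacher) has k→l.
A2 = A1; e.g. i (Blocker) can still go to m. Fixed point.
k enters the attractor at level 1, so Reacher can force the target in 1 move from there.

1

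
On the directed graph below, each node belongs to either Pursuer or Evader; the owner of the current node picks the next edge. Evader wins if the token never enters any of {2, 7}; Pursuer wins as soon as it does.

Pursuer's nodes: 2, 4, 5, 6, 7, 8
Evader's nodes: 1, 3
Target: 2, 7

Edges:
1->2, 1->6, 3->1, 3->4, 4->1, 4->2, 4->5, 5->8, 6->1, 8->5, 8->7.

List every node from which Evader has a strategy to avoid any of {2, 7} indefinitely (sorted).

1, 3, 6

A0 = {2, 7}
A1: add {4, 8} — 4 (Pursuer) has 4→2; 8 (Pursuer) has 8→7.
A2: add {5} — 5 (Pursuer) has 5→8.
A3 = A2; e.g. 1 (Evader) can still go to 6. Fixed point.
Pursuer's attractor = {2, 4, 5, 7, 8}; Evader avoids the target exactly from the complement.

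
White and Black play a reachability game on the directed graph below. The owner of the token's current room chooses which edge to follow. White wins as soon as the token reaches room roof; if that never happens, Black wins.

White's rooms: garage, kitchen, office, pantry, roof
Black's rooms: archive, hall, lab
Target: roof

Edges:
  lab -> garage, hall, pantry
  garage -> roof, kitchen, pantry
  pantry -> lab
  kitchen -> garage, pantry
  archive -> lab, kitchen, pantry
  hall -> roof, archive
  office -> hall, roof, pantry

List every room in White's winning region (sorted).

garage, kitchen, office, roof

A0 = {roof}
A1: add {garage, office} — garage (White) has garage→roof; office (White) has office→roof.
A2: add {kitchen} — kitchen (White) has kitchen→garage.
A3 = A2; e.g. lab (Black) can still go to hall. Fixed point.
White's winning region = {garage, kitchen, office, roof}.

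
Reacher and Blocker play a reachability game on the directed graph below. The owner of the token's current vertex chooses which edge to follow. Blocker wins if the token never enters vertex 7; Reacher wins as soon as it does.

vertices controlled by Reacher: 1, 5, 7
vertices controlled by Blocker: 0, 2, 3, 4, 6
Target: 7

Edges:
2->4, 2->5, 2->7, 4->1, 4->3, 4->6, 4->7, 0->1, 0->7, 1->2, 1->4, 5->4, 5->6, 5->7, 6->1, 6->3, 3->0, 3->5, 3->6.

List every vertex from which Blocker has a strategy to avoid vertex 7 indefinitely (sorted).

A0 = {7}
A1: add {5} — 5 (Reacher) has 5→7.
A2 = A1; e.g. 0 (Blocker) can still go to 1. Fixed point.
Reacher's attractor = {5, 7}; Blocker avoids the target exactly from the complement.

0, 1, 2, 3, 4, 6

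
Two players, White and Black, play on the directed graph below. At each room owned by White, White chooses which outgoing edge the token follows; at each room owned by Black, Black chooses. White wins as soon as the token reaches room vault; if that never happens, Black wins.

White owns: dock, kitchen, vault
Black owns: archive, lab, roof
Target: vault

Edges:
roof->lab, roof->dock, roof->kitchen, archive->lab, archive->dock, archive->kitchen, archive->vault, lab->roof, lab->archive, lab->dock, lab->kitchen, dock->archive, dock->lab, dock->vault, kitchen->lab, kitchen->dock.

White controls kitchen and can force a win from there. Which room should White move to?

dock

A0 = {vault}
A1: add {dock} — dock (White) has dock→vault.
A2: add {kitchen} — kitchen (White) has kitchen→dock.
A3 = A2; e.g. roof (Black) can still go to lab. Fixed point.
From kitchen, successor dock is in the attractor (rank 1); the other successor lab is not.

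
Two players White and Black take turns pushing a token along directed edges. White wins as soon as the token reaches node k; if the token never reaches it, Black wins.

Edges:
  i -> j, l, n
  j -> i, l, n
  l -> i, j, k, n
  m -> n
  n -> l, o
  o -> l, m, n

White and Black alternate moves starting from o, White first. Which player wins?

Track states (vertex, player-to-move).
A0 = {(k,White), (k,Black)}
A1: add {(l,White)}.
A2 = A1; e.g. (i,White) stays out. (o,White) never enters ⇒ Black avoids the target.

Black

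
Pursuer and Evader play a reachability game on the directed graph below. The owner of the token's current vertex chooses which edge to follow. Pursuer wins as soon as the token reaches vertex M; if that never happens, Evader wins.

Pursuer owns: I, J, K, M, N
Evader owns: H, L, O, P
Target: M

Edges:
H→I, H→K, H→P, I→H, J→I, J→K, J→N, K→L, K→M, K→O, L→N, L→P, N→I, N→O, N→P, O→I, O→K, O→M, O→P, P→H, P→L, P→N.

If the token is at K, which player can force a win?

Pursuer

A0 = {M}
A1: add {K} — K (Pursuer) has K→M.
K ∈ A1, so Pursuer can force the target.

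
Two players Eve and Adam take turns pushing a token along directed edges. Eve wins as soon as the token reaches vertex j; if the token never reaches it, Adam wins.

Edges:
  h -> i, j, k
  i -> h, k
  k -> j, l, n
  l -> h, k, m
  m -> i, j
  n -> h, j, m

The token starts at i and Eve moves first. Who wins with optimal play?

Track states (vertex, player-to-move).
A0 = {(j,Eve), (j,Adam)}
A1: add {(h,Eve), (k,Eve), (m,Eve), (n,Eve)}.
A2: add {(i,Adam), (l,Adam), (n,Adam)}.
A3 = A2; e.g. (h,Adam) stays out. (i,Eve) never enters ⇒ Adam avoids the target.

Adam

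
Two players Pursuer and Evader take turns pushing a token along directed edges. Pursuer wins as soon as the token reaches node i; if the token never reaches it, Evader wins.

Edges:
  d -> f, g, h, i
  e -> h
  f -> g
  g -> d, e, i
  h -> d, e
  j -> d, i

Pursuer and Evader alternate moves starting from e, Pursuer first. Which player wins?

Track states (vertex, player-to-move).
A0 = {(i,Pursuer), (i,Evader)}
A1: add {(d,Pursuer), (g,Pursuer), (j,Pursuer)}.
A2: add {(f,Evader), (j,Evader)}.
A3 = A2; e.g. (d,Evader) stays out. (e,Pursuer) never enters ⇒ Evader avoids the target.

Evader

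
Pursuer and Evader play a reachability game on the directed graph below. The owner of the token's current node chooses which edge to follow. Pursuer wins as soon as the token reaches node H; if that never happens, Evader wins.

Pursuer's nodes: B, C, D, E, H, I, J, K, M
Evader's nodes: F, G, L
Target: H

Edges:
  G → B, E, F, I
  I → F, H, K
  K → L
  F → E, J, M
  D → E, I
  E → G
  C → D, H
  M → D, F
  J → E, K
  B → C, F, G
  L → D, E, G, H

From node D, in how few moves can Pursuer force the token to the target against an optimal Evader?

2

A0 = {H}
A1: add {C, I} — C (Pursuer) has C→H; I (Pursuer) has I→H.
A2: add {B, D} — B (Pursuer) has B→C; D (Pursuer) has D→I.
D enters the attractor at level 2, so Pursuer can force the target in 2 moves from there.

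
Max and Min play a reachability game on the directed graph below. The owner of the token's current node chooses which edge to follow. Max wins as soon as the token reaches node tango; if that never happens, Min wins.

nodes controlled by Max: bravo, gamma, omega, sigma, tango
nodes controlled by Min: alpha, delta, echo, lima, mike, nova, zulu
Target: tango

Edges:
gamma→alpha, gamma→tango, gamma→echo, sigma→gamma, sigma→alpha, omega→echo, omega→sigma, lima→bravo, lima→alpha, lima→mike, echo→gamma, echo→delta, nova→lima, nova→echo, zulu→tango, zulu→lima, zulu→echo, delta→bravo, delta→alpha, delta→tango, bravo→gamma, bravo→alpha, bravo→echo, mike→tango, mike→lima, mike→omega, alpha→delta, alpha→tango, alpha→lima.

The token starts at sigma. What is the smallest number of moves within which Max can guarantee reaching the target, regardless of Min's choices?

A0 = {tango}
A1: add {gamma} — gamma (Max) has gamma→tango.
A2: add {bravo, sigma} — bravo (Max) has bravo→gamma; sigma (Max) has sigma→gamma.
sigma enters the attractor at level 2, so Max can force the target in 2 moves from there.

2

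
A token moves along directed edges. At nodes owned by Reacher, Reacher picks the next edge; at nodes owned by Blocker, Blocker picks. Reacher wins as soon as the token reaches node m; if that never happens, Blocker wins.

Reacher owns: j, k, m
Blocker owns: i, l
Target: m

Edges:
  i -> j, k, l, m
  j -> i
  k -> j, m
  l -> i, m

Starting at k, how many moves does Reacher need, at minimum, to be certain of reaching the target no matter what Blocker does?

1

A0 = {m}
A1: add {k} — k (Reacher) has k→m.
A2 = A1; e.g. i (Blocker) can still go to j. Fixed point.
k enters the attractor at level 1, so Reacher can force the target in 1 move from there.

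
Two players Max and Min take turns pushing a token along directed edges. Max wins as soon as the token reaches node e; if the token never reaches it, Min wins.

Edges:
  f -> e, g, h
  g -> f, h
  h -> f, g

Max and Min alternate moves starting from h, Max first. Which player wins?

Min

Track states (vertex, player-to-move).
A0 = {(e,Max), (e,Min)}
A1: add {(f,Max)}.
A2 = A1; e.g. (f,Min) stays out. (h,Max) never enters ⇒ Min avoids the target.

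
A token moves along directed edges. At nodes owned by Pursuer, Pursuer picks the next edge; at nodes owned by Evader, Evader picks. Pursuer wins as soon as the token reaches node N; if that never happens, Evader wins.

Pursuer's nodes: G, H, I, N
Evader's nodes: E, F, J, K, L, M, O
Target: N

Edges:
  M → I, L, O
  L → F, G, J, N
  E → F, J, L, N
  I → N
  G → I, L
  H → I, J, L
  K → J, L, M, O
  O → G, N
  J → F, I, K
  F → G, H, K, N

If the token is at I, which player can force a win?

Pursuer

A0 = {N}
A1: add {I} — I (Pursuer) has I→N.
I ∈ A1, so Pursuer can force the target.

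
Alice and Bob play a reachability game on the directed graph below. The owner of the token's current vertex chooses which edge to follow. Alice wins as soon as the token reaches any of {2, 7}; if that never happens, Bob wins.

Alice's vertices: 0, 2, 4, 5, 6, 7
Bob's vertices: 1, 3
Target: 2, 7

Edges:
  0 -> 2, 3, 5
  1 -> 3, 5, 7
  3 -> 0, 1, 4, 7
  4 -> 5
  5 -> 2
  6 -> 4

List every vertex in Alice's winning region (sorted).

A0 = {2, 7}
A1: add {0, 5} — 0 (Alice) has 0→2; 5 (Alice) has 5→2.
A2: add {4} — 4 (Alice) has 4→5.
A3: add {6} — 6 (Alice) has 6→4.
A4 = A3; e.g. 1 (Bob) can still go to 3. Fixed point.
Alice's winning region = {0, 2, 4, 5, 6, 7}.

0, 2, 4, 5, 6, 7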